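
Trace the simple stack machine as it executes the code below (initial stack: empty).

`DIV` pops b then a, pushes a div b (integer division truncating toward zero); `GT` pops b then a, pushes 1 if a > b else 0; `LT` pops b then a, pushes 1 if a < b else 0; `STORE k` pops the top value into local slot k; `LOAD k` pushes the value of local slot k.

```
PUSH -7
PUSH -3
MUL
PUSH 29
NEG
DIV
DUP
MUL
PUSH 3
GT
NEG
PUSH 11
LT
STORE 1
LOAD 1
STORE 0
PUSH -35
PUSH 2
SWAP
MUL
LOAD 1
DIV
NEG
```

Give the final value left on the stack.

PUSH -7  → [-7]
PUSH -3  → [-7, -3]
MUL      → [21]
PUSH 29  → [21, 29]
NEG      → [21, -29]
DIV      → [0]
DUP      → [0, 0]
MUL      → [0]
PUSH 3   → [0, 3]
GT       → [0]
NEG      → [0]
PUSH 11  → [0, 11]
LT       → [1]
STORE 1  → []
LOAD 1   → [1]
STORE 0  → []
PUSH -35 → [-35]
PUSH 2   → [-35, 2]
SWAP     → [2, -35]
MUL      → [-70]
LOAD 1   → [-70, 1]
DIV      → [-70]
NEG      → [70]

70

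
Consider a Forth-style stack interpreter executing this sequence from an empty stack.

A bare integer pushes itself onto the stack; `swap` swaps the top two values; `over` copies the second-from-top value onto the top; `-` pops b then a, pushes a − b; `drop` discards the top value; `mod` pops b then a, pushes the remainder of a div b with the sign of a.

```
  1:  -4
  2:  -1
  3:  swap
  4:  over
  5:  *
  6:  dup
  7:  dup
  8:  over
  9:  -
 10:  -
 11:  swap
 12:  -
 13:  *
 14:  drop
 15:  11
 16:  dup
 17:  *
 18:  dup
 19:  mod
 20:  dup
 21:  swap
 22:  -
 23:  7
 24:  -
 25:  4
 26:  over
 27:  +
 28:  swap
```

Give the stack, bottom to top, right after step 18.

[121, 121]

-4   -> [-4]
-1   -> [-4, -1]
swap -> [-1, -4]
over -> [-1, -4, -1]
*    -> [-1, 4]
dup  -> [-1, 4, 4]
dup  -> [-1, 4, 4, 4]
over -> [-1, 4, 4, 4, 4]
-    -> [-1, 4, 4, 0]
-    -> [-1, 4, 4]
swap -> [-1, 4, 4]
-    -> [-1, 0]
*    -> [0]
drop -> []
11   -> [11]
dup  -> [11, 11]
*    -> [121]
dup  -> [121, 121]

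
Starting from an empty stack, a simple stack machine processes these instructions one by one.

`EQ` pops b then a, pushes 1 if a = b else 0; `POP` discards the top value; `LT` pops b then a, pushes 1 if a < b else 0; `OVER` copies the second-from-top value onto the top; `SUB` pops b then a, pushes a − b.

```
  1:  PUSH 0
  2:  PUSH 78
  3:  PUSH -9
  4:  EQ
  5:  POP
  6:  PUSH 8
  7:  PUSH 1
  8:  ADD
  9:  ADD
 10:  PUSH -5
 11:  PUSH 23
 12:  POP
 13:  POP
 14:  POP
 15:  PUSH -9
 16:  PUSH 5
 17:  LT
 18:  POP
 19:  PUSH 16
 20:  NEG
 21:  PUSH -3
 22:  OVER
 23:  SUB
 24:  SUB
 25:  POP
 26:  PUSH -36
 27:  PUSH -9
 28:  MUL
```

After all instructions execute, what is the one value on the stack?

PUSH 0   -> [0]
PUSH 78  -> [0, 78]
PUSH -9  -> [0, 78, -9]
EQ       -> [0, 0]
POP      -> [0]
PUSH 8   -> [0, 8]
PUSH 1   -> [0, 8, 1]
ADD      -> [0, 9]
ADD      -> [9]
PUSH -5  -> [9, -5]
PUSH 23  -> [9, -5, 23]
POP      -> [9, -5]
POP      -> [9]
POP      -> []
PUSH -9  -> [-9]
PUSH 5   -> [-9, 5]
LT       -> [1]
POP      -> []
PUSH 16  -> [16]
NEG      -> [-16]
PUSH -3  -> [-16, -3]
OVER     -> [-16, -3, -16]
SUB      -> [-16, 13]
SUB      -> [-29]
POP      -> []
PUSH -36 -> [-36]
PUSH -9  -> [-36, -9]
MUL      -> [324]

324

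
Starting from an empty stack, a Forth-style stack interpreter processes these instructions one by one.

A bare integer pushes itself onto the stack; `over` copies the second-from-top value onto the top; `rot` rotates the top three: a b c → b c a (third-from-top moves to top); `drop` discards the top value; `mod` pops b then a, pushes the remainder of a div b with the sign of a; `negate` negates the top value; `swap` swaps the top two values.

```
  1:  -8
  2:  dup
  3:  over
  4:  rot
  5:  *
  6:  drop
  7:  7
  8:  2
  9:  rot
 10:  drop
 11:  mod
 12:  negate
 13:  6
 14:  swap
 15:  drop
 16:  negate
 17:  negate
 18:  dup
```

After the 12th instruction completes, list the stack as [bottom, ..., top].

-8     → -8
dup    → -8 -8
over   → -8 -8 -8
rot    → -8 -8 -8
*      → -8 64
drop   → -8
7      → -8 7
2      → -8 7 2
rot    → 7 2 -8
drop   → 7 2
mod    → 1
negate → -1

[-1]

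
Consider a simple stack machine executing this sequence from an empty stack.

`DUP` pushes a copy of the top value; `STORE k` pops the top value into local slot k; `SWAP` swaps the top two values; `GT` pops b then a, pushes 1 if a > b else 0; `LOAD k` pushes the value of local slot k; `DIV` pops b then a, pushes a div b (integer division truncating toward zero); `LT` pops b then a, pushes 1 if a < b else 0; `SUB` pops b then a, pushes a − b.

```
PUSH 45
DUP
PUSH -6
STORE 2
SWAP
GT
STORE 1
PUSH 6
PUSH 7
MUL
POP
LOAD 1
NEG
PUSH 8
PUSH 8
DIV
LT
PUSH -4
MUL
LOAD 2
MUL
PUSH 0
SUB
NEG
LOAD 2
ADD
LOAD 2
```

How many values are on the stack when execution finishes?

PUSH 45 → 45
DUP     → 45 45
PUSH -6 → 45 45 -6
STORE 2 → 45 45
SWAP    → 45 45
GT      → 0
STORE 1 → (empty)
PUSH 6  → 6
PUSH 7  → 6 7
MUL     → 42
POP     → (empty)
LOAD 1  → 0
NEG     → 0
PUSH 8  → 0 8
PUSH 8  → 0 8 8
DIV     → 0 1
LT      → 1
PUSH -4 → 1 -4
MUL     → -4
LOAD 2  → -4 -6
MUL     → 24
PUSH 0  → 24 0
SUB     → 24
NEG     → -24
LOAD 2  → -24 -6
ADD     → -30
LOAD 2  → -30 -6

2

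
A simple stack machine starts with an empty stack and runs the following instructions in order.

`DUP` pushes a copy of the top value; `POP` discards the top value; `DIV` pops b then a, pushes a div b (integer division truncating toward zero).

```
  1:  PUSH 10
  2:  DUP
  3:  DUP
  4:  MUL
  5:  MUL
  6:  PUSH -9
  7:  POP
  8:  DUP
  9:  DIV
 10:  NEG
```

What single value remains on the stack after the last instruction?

-1

PUSH 10 -> 10
DUP     -> 10 10
DUP     -> 10 10 10
MUL     -> 10 100
MUL     -> 1000
PUSH -9 -> 1000 -9
POP     -> 1000
DUP     -> 1000 1000
DIV     -> 1
NEG     -> -1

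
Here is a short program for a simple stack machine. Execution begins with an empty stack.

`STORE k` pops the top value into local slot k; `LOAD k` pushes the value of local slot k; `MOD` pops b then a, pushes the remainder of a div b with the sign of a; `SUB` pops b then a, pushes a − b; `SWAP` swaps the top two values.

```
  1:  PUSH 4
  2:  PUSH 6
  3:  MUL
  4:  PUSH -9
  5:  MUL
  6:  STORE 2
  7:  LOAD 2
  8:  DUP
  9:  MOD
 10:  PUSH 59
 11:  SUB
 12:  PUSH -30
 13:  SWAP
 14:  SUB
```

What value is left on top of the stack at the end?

PUSH 4    4
PUSH 6    4 6
MUL       24
PUSH -9   24 -9
MUL       -216
STORE 2   (empty)
LOAD 2    -216
DUP       -216 -216
MOD       0
PUSH 59   0 59
SUB       -59
PUSH -30  -59 -30
SWAP      -30 -59
SUB       29

29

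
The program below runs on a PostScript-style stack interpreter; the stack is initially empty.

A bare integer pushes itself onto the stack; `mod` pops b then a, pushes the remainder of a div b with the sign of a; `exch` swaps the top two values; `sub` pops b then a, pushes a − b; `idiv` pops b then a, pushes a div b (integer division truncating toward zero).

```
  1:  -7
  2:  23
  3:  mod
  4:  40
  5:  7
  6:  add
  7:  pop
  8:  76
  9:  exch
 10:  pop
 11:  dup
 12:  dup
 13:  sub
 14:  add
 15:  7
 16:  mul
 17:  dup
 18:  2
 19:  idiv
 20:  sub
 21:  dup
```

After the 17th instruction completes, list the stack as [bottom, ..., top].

[532, 532]

-7   -> [-7]
23   -> [-7, 23]
mod  -> [-7]
40   -> [-7, 40]
7    -> [-7, 40, 7]
add  -> [-7, 47]
pop  -> [-7]
76   -> [-7, 76]
exch -> [76, -7]
pop  -> [76]
dup  -> [76, 76]
dup  -> [76, 76, 76]
sub  -> [76, 0]
add  -> [76]
7    -> [76, 7]
mul  -> [532]
dup  -> [532, 532]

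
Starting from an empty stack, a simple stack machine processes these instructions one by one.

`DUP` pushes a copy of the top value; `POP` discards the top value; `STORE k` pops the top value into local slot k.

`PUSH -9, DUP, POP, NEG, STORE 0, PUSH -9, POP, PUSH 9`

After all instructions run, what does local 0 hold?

PUSH -9 → [-9]
DUP     → [-9, -9]
POP     → [-9]
NEG     → [9]
STORE 0 → []
PUSH -9 → [-9]
POP     → []
PUSH 9  → [9]

9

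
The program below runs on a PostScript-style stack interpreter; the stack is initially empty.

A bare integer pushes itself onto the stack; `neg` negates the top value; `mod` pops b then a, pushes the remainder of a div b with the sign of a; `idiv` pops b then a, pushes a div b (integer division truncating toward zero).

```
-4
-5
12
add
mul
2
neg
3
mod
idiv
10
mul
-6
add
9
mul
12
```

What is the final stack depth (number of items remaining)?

2

-4   : [-4]
-5   : [-4, -5]
12   : [-4, -5, 12]
add  : [-4, 7]
mul  : [-28]
2    : [-28, 2]
neg  : [-28, -2]
3    : [-28, -2, 3]
mod  : [-28, -2]
idiv : [14]
10   : [14, 10]
mul  : [140]
-6   : [140, -6]
add  : [134]
9    : [134, 9]
mul  : [1206]
12   : [1206, 12]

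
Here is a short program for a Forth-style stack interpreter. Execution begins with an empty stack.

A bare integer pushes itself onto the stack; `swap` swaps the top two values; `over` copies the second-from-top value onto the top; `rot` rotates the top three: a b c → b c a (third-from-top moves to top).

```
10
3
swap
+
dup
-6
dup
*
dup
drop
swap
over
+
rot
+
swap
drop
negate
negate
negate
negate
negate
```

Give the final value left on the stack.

-62

10     -> [10]
3      -> [10, 3]
swap   -> [3, 10]
+      -> [13]
dup    -> [13, 13]
-6     -> [13, 13, -6]
dup    -> [13, 13, -6, -6]
*      -> [13, 13, 36]
dup    -> [13, 13, 36, 36]
drop   -> [13, 13, 36]
swap   -> [13, 36, 13]
over   -> [13, 36, 13, 36]
+      -> [13, 36, 49]
rot    -> [36, 49, 13]
+      -> [36, 62]
swap   -> [62, 36]
drop   -> [62]
negate -> [-62]
negate -> [62]
negate -> [-62]
negate -> [62]
negate -> [-62]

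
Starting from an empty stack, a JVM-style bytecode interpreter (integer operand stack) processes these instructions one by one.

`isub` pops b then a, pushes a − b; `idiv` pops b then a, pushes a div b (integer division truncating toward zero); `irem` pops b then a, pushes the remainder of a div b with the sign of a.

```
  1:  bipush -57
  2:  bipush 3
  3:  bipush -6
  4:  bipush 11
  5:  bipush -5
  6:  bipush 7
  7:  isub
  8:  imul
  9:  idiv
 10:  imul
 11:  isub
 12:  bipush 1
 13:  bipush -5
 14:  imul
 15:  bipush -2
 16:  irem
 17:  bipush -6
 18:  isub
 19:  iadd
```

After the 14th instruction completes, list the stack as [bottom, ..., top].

bipush -57 → -57
bipush 3   → -57 3
bipush -6  → -57 3 -6
bipush 11  → -57 3 -6 11
bipush -5  → -57 3 -6 11 -5
bipush 7   → -57 3 -6 11 -5 7
isub       → -57 3 -6 11 -12
imul       → -57 3 -6 -132
idiv       → -57 3 0
imul       → -57 0
isub       → -57
bipush 1   → -57 1
bipush -5  → -57 1 -5
imul       → -57 -5

[-57, -5]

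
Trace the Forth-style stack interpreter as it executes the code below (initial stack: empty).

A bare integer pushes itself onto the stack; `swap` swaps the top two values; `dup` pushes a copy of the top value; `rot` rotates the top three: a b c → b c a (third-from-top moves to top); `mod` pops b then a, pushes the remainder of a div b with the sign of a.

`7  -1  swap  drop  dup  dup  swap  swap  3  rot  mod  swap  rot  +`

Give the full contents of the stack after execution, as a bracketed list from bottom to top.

[0, -2]

7    -> [7]
-1   -> [7, -1]
swap -> [-1, 7]
drop -> [-1]
dup  -> [-1, -1]
dup  -> [-1, -1, -1]
swap -> [-1, -1, -1]
swap -> [-1, -1, -1]
3    -> [-1, -1, -1, 3]
rot  -> [-1, -1, 3, -1]
mod  -> [-1, -1, 0]
swap -> [-1, 0, -1]
rot  -> [0, -1, -1]
+    -> [0, -2]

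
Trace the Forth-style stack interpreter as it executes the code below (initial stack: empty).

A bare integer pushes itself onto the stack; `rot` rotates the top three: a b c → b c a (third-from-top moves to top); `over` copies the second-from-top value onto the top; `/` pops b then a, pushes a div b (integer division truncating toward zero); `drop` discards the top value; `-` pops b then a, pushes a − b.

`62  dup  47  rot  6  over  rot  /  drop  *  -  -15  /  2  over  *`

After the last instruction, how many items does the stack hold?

2

62   → 62
dup  → 62 62
47   → 62 62 47
rot  → 62 47 62
6    → 62 47 62 6
over → 62 47 62 6 62
rot  → 62 47 6 62 62
/    → 62 47 6 1
drop → 62 47 6
*    → 62 282
-    → -220
-15  → -220 -15
/    → 14
2    → 14 2
over → 14 2 14
*    → 14 28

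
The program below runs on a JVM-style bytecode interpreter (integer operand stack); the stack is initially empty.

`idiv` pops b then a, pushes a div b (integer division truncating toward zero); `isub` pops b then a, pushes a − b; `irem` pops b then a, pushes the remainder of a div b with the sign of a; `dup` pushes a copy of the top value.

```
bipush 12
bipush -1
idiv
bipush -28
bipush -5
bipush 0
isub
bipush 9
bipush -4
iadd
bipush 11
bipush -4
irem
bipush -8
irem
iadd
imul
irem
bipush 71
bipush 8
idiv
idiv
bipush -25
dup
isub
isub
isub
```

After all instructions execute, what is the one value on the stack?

-9

bipush 12  : 12
bipush -1  : 12 -1
idiv       : -12
bipush -28 : -12 -28
bipush -5  : -12 -28 -5
bipush 0   : -12 -28 -5 0
isub       : -12 -28 -5
bipush 9   : -12 -28 -5 9
bipush -4  : -12 -28 -5 9 -4
iadd       : -12 -28 -5 5
bipush 11  : -12 -28 -5 5 11
bipush -4  : -12 -28 -5 5 11 -4
irem       : -12 -28 -5 5 3
bipush -8  : -12 -28 -5 5 3 -8
irem       : -12 -28 -5 5 3
iadd       : -12 -28 -5 8
imul       : -12 -28 -40
irem       : -12 -28
bipush 71  : -12 -28 71
bipush 8   : -12 -28 71 8
idiv       : -12 -28 8
idiv       : -12 -3
bipush -25 : -12 -3 -25
dup        : -12 -3 -25 -25
isub       : -12 -3 0
isub       : -12 -3
isub       : -9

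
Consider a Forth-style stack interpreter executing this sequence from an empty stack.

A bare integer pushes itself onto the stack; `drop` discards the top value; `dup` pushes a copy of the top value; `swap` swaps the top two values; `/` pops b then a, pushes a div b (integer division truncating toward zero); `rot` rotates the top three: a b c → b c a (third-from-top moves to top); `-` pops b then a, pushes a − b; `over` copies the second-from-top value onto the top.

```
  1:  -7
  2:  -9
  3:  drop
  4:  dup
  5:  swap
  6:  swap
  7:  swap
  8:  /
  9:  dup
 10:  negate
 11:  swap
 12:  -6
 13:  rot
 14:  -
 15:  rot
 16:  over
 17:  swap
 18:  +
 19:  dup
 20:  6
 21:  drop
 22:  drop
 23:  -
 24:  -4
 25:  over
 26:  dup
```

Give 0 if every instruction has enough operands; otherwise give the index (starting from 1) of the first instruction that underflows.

15

-7      [-7]
-9      [-7, -9]
drop    [-7]
dup     [-7, -7]
swap    [-7, -7]
swap    [-7, -7]
swap    [-7, -7]
/       [1]
dup     [1, 1]
negate  [1, -1]
swap    [-1, 1]
-6      [-1, 1, -6]
rot     [1, -6, -1]
-       [1, -5]
rot  — needs 3 operands, stack has 2 → underflow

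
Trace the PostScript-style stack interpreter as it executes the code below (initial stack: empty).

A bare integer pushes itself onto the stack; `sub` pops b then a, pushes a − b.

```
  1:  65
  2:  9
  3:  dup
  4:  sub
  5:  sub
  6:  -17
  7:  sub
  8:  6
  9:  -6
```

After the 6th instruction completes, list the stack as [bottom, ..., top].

65  : 65
9   : 65 9
dup : 65 9 9
sub : 65 0
sub : 65
-17 : 65 -17

[65, -17]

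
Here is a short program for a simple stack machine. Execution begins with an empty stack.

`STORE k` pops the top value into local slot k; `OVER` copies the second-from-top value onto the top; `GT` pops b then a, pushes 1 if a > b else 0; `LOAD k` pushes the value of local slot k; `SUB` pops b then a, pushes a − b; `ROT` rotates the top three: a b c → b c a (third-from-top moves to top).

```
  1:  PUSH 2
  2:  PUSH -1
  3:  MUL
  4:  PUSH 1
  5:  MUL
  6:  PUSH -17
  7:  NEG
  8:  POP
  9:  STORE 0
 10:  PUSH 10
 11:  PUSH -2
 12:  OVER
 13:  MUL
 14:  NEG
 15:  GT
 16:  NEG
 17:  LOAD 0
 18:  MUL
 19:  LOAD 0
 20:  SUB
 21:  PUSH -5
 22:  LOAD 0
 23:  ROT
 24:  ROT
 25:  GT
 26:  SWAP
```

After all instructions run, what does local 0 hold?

PUSH 2   -> [2]
PUSH -1  -> [2, -1]
MUL      -> [-2]
PUSH 1   -> [-2, 1]
MUL      -> [-2]
PUSH -17 -> [-2, -17]
NEG      -> [-2, 17]
POP      -> [-2]
STORE 0  -> []
PUSH 10  -> [10]
PUSH -2  -> [10, -2]
OVER     -> [10, -2, 10]
MUL      -> [10, -20]
NEG      -> [10, 20]
GT       -> [0]
NEG      -> [0]
LOAD 0   -> [0, -2]
MUL      -> [0]
LOAD 0   -> [0, -2]
SUB      -> [2]
PUSH -5  -> [2, -5]
LOAD 0   -> [2, -5, -2]
ROT      -> [-5, -2, 2]
ROT      -> [-2, 2, -5]
GT       -> [-2, 1]
SWAP     -> [1, -2]

-2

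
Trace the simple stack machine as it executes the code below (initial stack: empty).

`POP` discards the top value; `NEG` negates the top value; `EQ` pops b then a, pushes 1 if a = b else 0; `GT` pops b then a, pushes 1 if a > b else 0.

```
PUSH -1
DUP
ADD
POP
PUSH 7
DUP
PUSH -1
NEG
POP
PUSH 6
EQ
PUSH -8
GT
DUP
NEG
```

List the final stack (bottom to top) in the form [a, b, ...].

[7, 1, -1]

PUSH -1 : [-1]
DUP     : [-1, -1]
ADD     : [-2]
POP     : []
PUSH 7  : [7]
DUP     : [7, 7]
PUSH -1 : [7, 7, -1]
NEG     : [7, 7, 1]
POP     : [7, 7]
PUSH 6  : [7, 7, 6]
EQ      : [7, 0]
PUSH -8 : [7, 0, -8]
GT      : [7, 1]
DUP     : [7, 1, 1]
NEG     : [7, 1, -1]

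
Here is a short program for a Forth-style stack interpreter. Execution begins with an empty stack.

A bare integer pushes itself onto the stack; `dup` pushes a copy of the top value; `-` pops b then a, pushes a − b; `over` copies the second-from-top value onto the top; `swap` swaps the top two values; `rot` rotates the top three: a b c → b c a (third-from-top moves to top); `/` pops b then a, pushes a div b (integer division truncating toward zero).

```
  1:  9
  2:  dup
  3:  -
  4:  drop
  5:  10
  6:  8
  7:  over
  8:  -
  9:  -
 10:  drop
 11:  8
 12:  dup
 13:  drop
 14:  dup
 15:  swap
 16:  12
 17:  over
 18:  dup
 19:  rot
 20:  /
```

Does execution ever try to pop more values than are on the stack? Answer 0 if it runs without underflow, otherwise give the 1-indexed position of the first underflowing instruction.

0

9     [9]
dup   [9, 9]
-     [0]
drop  []
10    [10]
8     [10, 8]
over  [10, 8, 10]
-     [10, -2]
-     [12]
drop  []
8     [8]
dup   [8, 8]
drop  [8]
dup   [8, 8]
swap  [8, 8]
12    [8, 8, 12]
over  [8, 8, 12, 8]
dup   [8, 8, 12, 8, 8]
rot   [8, 8, 8, 8, 12]
/     [8, 8, 8, 0]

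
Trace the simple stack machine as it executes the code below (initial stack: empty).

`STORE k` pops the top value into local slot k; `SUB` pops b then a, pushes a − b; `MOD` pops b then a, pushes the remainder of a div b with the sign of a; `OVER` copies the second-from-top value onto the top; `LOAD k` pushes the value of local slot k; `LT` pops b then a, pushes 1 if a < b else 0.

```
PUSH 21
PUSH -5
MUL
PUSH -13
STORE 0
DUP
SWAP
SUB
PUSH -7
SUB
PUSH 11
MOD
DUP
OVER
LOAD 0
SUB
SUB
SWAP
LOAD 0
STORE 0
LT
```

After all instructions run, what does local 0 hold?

-13

PUSH 21  -> 21
PUSH -5  -> 21 -5
MUL      -> -105
PUSH -13 -> -105 -13
STORE 0  -> -105
DUP      -> -105 -105
SWAP     -> -105 -105
SUB      -> 0
PUSH -7  -> 0 -7
SUB      -> 7
PUSH 11  -> 7 11
MOD      -> 7
DUP      -> 7 7
OVER     -> 7 7 7
LOAD 0   -> 7 7 7 -13
SUB      -> 7 7 20
SUB      -> 7 -13
SWAP     -> -13 7
LOAD 0   -> -13 7 -13
STORE 0  -> -13 7
LT       -> 1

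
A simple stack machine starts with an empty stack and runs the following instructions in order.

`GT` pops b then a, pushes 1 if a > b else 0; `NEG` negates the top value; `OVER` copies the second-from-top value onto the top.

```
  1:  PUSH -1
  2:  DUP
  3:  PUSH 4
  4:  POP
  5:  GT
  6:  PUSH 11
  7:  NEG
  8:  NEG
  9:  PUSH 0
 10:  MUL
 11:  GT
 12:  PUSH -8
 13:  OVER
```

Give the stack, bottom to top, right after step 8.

PUSH -1  -1
DUP      -1 -1
PUSH 4   -1 -1 4
POP      -1 -1
GT       0
PUSH 11  0 11
NEG      0 -11
NEG      0 11

[0, 11]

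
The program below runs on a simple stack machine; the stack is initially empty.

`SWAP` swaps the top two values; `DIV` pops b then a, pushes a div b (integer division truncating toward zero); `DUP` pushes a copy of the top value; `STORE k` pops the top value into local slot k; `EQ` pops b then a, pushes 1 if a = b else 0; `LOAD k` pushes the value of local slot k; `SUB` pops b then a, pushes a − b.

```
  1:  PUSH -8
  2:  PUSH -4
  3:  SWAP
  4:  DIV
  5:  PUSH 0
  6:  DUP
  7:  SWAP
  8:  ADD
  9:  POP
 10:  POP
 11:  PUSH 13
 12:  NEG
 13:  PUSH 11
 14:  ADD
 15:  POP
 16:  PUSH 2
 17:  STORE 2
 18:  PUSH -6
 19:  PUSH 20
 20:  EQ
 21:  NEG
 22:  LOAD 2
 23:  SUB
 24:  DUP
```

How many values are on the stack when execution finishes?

2

PUSH -8 -> [-8]
PUSH -4 -> [-8, -4]
SWAP    -> [-4, -8]
DIV     -> [0]
PUSH 0  -> [0, 0]
DUP     -> [0, 0, 0]
SWAP    -> [0, 0, 0]
ADD     -> [0, 0]
POP     -> [0]
POP     -> []
PUSH 13 -> [13]
NEG     -> [-13]
PUSH 11 -> [-13, 11]
ADD     -> [-2]
POP     -> []
PUSH 2  -> [2]
STORE 2 -> []
PUSH -6 -> [-6]
PUSH 20 -> [-6, 20]
EQ      -> [0]
NEG     -> [0]
LOAD 2  -> [0, 2]
SUB     -> [-2]
DUP     -> [-2, -2]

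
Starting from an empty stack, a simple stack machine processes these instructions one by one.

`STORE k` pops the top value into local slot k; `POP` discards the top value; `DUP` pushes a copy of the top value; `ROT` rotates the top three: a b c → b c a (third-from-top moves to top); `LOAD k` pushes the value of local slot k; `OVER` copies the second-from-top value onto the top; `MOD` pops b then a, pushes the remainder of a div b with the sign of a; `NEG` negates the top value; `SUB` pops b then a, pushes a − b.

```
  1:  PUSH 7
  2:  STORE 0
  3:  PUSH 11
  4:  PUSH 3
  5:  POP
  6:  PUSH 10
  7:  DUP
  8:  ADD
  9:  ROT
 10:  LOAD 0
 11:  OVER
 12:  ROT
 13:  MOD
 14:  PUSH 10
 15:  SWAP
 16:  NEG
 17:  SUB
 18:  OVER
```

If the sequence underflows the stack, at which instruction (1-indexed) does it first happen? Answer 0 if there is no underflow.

PUSH 7  → 7
STORE 0 → (empty)
PUSH 11 → 11
PUSH 3  → 11 3
POP     → 11
PUSH 10 → 11 10
DUP     → 11 10 10
ADD     → 11 20
ROT  — needs 3 operands, stack has 2 → underflow

9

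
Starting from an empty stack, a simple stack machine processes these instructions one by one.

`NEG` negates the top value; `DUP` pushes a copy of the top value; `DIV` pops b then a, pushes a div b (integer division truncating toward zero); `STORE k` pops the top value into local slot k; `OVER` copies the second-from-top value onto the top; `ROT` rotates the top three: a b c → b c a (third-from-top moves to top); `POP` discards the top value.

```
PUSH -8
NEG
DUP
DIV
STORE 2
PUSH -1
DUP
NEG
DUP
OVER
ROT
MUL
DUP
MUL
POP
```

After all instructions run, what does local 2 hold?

PUSH -8 → -8
NEG     → 8
DUP     → 8 8
DIV     → 1
STORE 2 → (empty)
PUSH -1 → -1
DUP     → -1 -1
NEG     → -1 1
DUP     → -1 1 1
OVER    → -1 1 1 1
ROT     → -1 1 1 1
MUL     → -1 1 1
DUP     → -1 1 1 1
MUL     → -1 1 1
POP     → -1 1

1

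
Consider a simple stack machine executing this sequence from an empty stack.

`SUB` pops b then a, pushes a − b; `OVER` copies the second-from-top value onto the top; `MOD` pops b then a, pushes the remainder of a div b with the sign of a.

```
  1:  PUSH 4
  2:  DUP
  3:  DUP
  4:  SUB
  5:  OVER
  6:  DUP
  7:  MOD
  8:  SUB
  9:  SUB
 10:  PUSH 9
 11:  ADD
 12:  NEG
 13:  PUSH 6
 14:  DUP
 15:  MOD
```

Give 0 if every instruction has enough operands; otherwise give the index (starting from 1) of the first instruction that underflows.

PUSH 4 → [4]
DUP    → [4, 4]
DUP    → [4, 4, 4]
SUB    → [4, 0]
OVER   → [4, 0, 4]
DUP    → [4, 0, 4, 4]
MOD    → [4, 0, 0]
SUB    → [4, 0]
SUB    → [4]
PUSH 9 → [4, 9]
ADD    → [13]
NEG    → [-13]
PUSH 6 → [-13, 6]
DUP    → [-13, 6, 6]
MOD    → [-13, 0]

0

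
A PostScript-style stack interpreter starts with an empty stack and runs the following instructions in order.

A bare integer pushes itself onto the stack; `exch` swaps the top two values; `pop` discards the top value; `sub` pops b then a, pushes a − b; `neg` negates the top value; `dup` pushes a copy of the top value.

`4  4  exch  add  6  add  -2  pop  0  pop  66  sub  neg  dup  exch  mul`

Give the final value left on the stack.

2704

4    -> 4
4    -> 4 4
exch -> 4 4
add  -> 8
6    -> 8 6
add  -> 14
-2   -> 14 -2
pop  -> 14
0    -> 14 0
pop  -> 14
66   -> 14 66
sub  -> -52
neg  -> 52
dup  -> 52 52
exch -> 52 52
mul  -> 2704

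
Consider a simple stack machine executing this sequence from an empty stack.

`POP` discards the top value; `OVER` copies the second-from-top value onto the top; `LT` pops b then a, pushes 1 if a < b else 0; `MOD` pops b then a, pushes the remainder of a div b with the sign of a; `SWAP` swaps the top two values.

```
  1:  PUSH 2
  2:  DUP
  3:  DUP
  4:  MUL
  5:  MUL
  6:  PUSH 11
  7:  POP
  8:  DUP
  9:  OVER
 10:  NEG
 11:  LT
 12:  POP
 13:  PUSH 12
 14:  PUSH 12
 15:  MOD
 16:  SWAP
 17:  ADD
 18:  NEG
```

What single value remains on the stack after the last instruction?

-8

PUSH 2  -> 2
DUP     -> 2 2
DUP     -> 2 2 2
MUL     -> 2 4
MUL     -> 8
PUSH 11 -> 8 11
POP     -> 8
DUP     -> 8 8
OVER    -> 8 8 8
NEG     -> 8 8 -8
LT      -> 8 0
POP     -> 8
PUSH 12 -> 8 12
PUSH 12 -> 8 12 12
MOD     -> 8 0
SWAP    -> 0 8
ADD     -> 8
NEG     -> -8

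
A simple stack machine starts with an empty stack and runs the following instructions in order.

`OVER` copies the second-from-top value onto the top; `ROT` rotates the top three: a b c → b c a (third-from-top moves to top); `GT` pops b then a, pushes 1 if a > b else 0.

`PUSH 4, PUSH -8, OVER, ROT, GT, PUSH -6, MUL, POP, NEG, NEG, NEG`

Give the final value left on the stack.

8

PUSH 4  → [4]
PUSH -8 → [4, -8]
OVER    → [4, -8, 4]
ROT     → [-8, 4, 4]
GT      → [-8, 0]
PUSH -6 → [-8, 0, -6]
MUL     → [-8, 0]
POP     → [-8]
NEG     → [8]
NEG     → [-8]
NEG     → [8]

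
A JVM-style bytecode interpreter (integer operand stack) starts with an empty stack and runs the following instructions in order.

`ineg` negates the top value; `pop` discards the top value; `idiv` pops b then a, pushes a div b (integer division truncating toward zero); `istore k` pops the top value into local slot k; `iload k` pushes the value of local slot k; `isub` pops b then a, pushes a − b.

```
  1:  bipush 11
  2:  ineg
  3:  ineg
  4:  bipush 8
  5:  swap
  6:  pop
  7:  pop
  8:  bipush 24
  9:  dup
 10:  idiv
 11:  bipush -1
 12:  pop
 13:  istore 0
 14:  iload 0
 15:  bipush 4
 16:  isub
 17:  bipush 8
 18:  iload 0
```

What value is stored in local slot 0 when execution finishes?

bipush 11 → [11]
ineg      → [-11]
ineg      → [11]
bipush 8  → [11, 8]
swap      → [8, 11]
pop       → [8]
pop       → []
bipush 24 → [24]
dup       → [24, 24]
idiv      → [1]
bipush -1 → [1, -1]
pop       → [1]
istore 0  → []
iload 0   → [1]
bipush 4  → [1, 4]
isub      → [-3]
bipush 8  → [-3, 8]
iload 0   → [-3, 8, 1]

1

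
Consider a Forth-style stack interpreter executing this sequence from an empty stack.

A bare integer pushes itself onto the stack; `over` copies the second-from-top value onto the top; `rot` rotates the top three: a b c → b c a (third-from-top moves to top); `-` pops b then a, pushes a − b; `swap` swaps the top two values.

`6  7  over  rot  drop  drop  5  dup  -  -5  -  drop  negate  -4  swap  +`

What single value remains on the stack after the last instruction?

6      → [6]
7      → [6, 7]
over   → [6, 7, 6]
rot    → [7, 6, 6]
drop   → [7, 6]
drop   → [7]
5      → [7, 5]
dup    → [7, 5, 5]
-      → [7, 0]
-5     → [7, 0, -5]
-      → [7, 5]
drop   → [7]
negate → [-7]
-4     → [-7, -4]
swap   → [-4, -7]
+      → [-11]

-11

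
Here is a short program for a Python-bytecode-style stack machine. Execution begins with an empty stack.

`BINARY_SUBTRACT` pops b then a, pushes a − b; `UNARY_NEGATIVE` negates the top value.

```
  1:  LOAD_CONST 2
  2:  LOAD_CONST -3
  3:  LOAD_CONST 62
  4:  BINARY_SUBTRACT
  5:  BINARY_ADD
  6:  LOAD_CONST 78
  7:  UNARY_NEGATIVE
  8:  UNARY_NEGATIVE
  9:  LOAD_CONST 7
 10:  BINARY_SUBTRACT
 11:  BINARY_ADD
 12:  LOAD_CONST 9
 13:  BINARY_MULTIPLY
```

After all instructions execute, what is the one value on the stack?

72

LOAD_CONST 2    → [2]
LOAD_CONST -3   → [2, -3]
LOAD_CONST 62   → [2, -3, 62]
BINARY_SUBTRACT → [2, -65]
BINARY_ADD      → [-63]
LOAD_CONST 78   → [-63, 78]
UNARY_NEGATIVE  → [-63, -78]
UNARY_NEGATIVE  → [-63, 78]
LOAD_CONST 7    → [-63, 78, 7]
BINARY_SUBTRACT → [-63, 71]
BINARY_ADD      → [8]
LOAD_CONST 9    → [8, 9]
BINARY_MULTIPLY → [72]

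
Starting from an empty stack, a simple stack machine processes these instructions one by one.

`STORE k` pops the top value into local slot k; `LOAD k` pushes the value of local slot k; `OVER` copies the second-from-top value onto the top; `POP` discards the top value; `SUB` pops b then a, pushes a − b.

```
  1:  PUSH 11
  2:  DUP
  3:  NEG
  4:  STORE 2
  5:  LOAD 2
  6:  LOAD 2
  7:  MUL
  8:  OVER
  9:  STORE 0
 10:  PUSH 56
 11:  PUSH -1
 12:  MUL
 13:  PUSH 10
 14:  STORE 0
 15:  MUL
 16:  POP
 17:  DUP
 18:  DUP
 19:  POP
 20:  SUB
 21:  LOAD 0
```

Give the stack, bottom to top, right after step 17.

PUSH 11 -> [11]
DUP     -> [11, 11]
NEG     -> [11, -11]
STORE 2 -> [11]
LOAD 2  -> [11, -11]
LOAD 2  -> [11, -11, -11]
MUL     -> [11, 121]
OVER    -> [11, 121, 11]
STORE 0 -> [11, 121]
PUSH 56 -> [11, 121, 56]
PUSH -1 -> [11, 121, 56, -1]
MUL     -> [11, 121, -56]
PUSH 10 -> [11, 121, -56, 10]
STORE 0 -> [11, 121, -56]
MUL     -> [11, -6776]
POP     -> [11]
DUP     -> [11, 11]

[11, 11]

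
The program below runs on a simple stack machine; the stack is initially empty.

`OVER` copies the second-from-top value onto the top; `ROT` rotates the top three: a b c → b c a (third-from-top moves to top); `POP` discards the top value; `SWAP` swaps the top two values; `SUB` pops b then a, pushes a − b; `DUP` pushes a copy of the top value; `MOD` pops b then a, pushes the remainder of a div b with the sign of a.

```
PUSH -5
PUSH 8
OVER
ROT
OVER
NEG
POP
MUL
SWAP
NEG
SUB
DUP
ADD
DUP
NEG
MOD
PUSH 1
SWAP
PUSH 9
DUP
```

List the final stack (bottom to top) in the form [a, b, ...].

PUSH -5 : [-5]
PUSH 8  : [-5, 8]
OVER    : [-5, 8, -5]
ROT     : [8, -5, -5]
OVER    : [8, -5, -5, -5]
NEG     : [8, -5, -5, 5]
POP     : [8, -5, -5]
MUL     : [8, 25]
SWAP    : [25, 8]
NEG     : [25, -8]
SUB     : [33]
DUP     : [33, 33]
ADD     : [66]
DUP     : [66, 66]
NEG     : [66, -66]
MOD     : [0]
PUSH 1  : [0, 1]
SWAP    : [1, 0]
PUSH 9  : [1, 0, 9]
DUP     : [1, 0, 9, 9]

[1, 0, 9, 9]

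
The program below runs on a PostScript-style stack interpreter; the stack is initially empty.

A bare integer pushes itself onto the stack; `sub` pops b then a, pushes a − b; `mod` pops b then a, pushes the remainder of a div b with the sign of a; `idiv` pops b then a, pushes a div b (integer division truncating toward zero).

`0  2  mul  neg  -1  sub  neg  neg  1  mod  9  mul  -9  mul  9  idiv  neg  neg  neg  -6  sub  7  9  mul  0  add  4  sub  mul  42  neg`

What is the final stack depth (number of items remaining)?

2

0     [0]
2     [0, 2]
mul   [0]
neg   [0]
-1    [0, -1]
sub   [1]
neg   [-1]
neg   [1]
1     [1, 1]
mod   [0]
9     [0, 9]
mul   [0]
-9    [0, -9]
mul   [0]
9     [0, 9]
idiv  [0]
neg   [0]
neg   [0]
neg   [0]
-6    [0, -6]
sub   [6]
7     [6, 7]
9     [6, 7, 9]
mul   [6, 63]
0     [6, 63, 0]
add   [6, 63]
4     [6, 63, 4]
sub   [6, 59]
mul   [354]
42    [354, 42]
neg   [354, -42]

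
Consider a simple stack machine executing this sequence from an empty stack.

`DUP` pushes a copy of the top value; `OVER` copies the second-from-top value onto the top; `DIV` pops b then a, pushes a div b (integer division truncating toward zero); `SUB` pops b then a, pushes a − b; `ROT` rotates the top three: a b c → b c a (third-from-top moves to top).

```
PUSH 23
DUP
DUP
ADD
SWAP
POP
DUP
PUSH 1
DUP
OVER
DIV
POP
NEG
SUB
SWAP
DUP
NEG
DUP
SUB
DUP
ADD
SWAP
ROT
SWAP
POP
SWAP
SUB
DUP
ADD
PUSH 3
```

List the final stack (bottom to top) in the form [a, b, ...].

[94, 3]

PUSH 23 : 23
DUP     : 23 23
DUP     : 23 23 23
ADD     : 23 46
SWAP    : 46 23
POP     : 46
DUP     : 46 46
PUSH 1  : 46 46 1
DUP     : 46 46 1 1
OVER    : 46 46 1 1 1
DIV     : 46 46 1 1
POP     : 46 46 1
NEG     : 46 46 -1
SUB     : 46 47
SWAP    : 47 46
DUP     : 47 46 46
NEG     : 47 46 -46
DUP     : 47 46 -46 -46
SUB     : 47 46 0
DUP     : 47 46 0 0
ADD     : 47 46 0
SWAP    : 47 0 46
ROT     : 0 46 47
SWAP    : 0 47 46
POP     : 0 47
SWAP    : 47 0
SUB     : 47
DUP     : 47 47
ADD     : 94
PUSH 3  : 94 3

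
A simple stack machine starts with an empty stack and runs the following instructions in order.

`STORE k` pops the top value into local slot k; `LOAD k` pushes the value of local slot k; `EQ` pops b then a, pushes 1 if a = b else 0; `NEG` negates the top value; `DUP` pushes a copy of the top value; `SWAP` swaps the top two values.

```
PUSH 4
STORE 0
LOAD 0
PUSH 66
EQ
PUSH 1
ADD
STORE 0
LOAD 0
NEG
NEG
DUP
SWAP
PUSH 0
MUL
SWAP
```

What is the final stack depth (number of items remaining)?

2

PUSH 4  -> 4
STORE 0 -> (empty)
LOAD 0  -> 4
PUSH 66 -> 4 66
EQ      -> 0
PUSH 1  -> 0 1
ADD     -> 1
STORE 0 -> (empty)
LOAD 0  -> 1
NEG     -> -1
NEG     -> 1
DUP     -> 1 1
SWAP    -> 1 1
PUSH 0  -> 1 1 0
MUL     -> 1 0
SWAP    -> 0 1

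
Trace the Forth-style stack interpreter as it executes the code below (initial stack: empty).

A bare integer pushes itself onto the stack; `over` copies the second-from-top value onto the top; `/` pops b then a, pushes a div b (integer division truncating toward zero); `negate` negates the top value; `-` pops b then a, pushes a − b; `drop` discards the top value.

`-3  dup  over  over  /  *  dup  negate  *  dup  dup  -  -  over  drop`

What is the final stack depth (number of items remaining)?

-3     -> [-3]
dup    -> [-3, -3]
over   -> [-3, -3, -3]
over   -> [-3, -3, -3, -3]
/      -> [-3, -3, 1]
*      -> [-3, -3]
dup    -> [-3, -3, -3]
negate -> [-3, -3, 3]
*      -> [-3, -9]
dup    -> [-3, -9, -9]
dup    -> [-3, -9, -9, -9]
-      -> [-3, -9, 0]
-      -> [-3, -9]
over   -> [-3, -9, -3]
drop   -> [-3, -9]

2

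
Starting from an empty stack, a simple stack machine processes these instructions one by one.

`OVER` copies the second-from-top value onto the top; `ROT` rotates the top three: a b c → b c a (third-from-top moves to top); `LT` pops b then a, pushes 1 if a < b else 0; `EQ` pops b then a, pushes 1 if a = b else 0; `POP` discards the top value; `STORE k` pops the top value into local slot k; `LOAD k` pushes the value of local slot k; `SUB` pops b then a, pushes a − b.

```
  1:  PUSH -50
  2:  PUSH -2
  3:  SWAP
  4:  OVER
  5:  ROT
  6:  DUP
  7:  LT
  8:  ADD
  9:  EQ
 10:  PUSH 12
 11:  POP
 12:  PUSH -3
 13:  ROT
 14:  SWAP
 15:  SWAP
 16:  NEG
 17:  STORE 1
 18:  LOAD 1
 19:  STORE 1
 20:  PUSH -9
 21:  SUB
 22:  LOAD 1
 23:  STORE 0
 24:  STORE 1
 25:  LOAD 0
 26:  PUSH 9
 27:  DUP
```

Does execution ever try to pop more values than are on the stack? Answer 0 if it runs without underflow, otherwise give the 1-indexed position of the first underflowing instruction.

PUSH -50 -> -50
PUSH -2  -> -50 -2
SWAP     -> -2 -50
OVER     -> -2 -50 -2
ROT      -> -50 -2 -2
DUP      -> -50 -2 -2 -2
LT       -> -50 -2 0
ADD      -> -50 -2
EQ       -> 0
PUSH 12  -> 0 12
POP      -> 0
PUSH -3  -> 0 -3
ROT  — needs 3 operands, stack has 2 → underflow

13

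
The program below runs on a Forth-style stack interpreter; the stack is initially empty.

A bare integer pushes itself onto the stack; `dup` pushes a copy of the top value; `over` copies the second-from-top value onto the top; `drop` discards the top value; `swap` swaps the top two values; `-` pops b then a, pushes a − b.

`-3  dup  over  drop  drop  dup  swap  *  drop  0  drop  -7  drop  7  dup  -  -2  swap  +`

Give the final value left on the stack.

-2

-3   : -3
dup  : -3 -3
over : -3 -3 -3
drop : -3 -3
drop : -3
dup  : -3 -3
swap : -3 -3
*    : 9
drop : (empty)
0    : 0
drop : (empty)
-7   : -7
drop : (empty)
7    : 7
dup  : 7 7
-    : 0
-2   : 0 -2
swap : -2 0
+    : -2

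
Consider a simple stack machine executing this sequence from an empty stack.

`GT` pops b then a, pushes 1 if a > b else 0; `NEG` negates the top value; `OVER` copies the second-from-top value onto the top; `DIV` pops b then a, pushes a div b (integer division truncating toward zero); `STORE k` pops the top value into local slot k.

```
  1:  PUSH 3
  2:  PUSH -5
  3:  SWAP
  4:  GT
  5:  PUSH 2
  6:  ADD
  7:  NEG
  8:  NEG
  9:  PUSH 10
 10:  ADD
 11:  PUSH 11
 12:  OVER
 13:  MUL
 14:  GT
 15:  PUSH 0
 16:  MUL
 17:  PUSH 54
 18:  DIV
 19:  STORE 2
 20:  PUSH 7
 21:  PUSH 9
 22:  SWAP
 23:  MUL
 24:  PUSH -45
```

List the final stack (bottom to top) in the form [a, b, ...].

PUSH 3   -> [3]
PUSH -5  -> [3, -5]
SWAP     -> [-5, 3]
GT       -> [0]
PUSH 2   -> [0, 2]
ADD      -> [2]
NEG      -> [-2]
NEG      -> [2]
PUSH 10  -> [2, 10]
ADD      -> [12]
PUSH 11  -> [12, 11]
OVER     -> [12, 11, 12]
MUL      -> [12, 132]
GT       -> [0]
PUSH 0   -> [0, 0]
MUL      -> [0]
PUSH 54  -> [0, 54]
DIV      -> [0]
STORE 2  -> []
PUSH 7   -> [7]
PUSH 9   -> [7, 9]
SWAP     -> [9, 7]
MUL      -> [63]
PUSH -45 -> [63, -45]

[63, -45]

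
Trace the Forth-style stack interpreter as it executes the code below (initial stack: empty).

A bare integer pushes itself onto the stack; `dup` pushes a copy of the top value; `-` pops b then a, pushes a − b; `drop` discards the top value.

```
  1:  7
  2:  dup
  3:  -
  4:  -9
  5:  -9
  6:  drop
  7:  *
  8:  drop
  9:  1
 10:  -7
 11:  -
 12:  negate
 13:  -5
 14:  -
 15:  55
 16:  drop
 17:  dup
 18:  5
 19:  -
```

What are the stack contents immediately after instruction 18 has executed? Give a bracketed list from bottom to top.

7      -> [7]
dup    -> [7, 7]
-      -> [0]
-9     -> [0, -9]
-9     -> [0, -9, -9]
drop   -> [0, -9]
*      -> [0]
drop   -> []
1      -> [1]
-7     -> [1, -7]
-      -> [8]
negate -> [-8]
-5     -> [-8, -5]
-      -> [-3]
55     -> [-3, 55]
drop   -> [-3]
dup    -> [-3, -3]
5      -> [-3, -3, 5]

[-3, -3, 5]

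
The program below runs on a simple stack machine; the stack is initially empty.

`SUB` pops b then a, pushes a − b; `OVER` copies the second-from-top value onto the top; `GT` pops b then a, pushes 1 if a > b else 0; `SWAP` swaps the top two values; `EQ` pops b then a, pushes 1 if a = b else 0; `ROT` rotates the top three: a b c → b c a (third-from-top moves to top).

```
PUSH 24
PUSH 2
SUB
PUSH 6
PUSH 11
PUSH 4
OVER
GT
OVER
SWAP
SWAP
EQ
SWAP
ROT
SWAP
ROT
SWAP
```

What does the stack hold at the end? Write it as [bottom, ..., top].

[22, 6, 0, 11]

PUSH 24 -> 24
PUSH 2  -> 24 2
SUB     -> 22
PUSH 6  -> 22 6
PUSH 11 -> 22 6 11
PUSH 4  -> 22 6 11 4
OVER    -> 22 6 11 4 11
GT      -> 22 6 11 0
OVER    -> 22 6 11 0 11
SWAP    -> 22 6 11 11 0
SWAP    -> 22 6 11 0 11
EQ      -> 22 6 11 0
SWAP    -> 22 6 0 11
ROT     -> 22 0 11 6
SWAP    -> 22 0 6 11
ROT     -> 22 6 11 0
SWAP    -> 22 6 0 11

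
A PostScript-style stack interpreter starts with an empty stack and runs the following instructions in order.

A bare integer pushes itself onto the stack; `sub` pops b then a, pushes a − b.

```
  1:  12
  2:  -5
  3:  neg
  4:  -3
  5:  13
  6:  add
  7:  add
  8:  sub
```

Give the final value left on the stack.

12  : [12]
-5  : [12, -5]
neg : [12, 5]
-3  : [12, 5, -3]
13  : [12, 5, -3, 13]
add : [12, 5, 10]
add : [12, 15]
sub : [-3]

-3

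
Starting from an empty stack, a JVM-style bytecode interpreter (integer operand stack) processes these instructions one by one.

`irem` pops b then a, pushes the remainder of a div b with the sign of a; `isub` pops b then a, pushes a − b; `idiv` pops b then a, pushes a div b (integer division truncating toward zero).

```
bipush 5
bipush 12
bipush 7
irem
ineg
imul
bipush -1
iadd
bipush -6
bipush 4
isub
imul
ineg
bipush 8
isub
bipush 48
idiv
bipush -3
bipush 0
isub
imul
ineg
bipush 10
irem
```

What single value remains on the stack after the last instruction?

bipush 5   [5]
bipush 12  [5, 12]
bipush 7   [5, 12, 7]
irem       [5, 5]
ineg       [5, -5]
imul       [-25]
bipush -1  [-25, -1]
iadd       [-26]
bipush -6  [-26, -6]
bipush 4   [-26, -6, 4]
isub       [-26, -10]
imul       [260]
ineg       [-260]
bipush 8   [-260, 8]
isub       [-268]
bipush 48  [-268, 48]
idiv       [-5]
bipush -3  [-5, -3]
bipush 0   [-5, -3, 0]
isub       [-5, -3]
imul       [15]
ineg       [-15]
bipush 10  [-15, 10]
irem       [-5]

-5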